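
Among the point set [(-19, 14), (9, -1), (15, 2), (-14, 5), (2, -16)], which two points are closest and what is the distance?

Computing all pairwise distances among 5 points:

d((-19, 14), (9, -1)) = 31.7648
d((-19, 14), (15, 2)) = 36.0555
d((-19, 14), (-14, 5)) = 10.2956
d((-19, 14), (2, -16)) = 36.6197
d((9, -1), (15, 2)) = 6.7082 <-- minimum
d((9, -1), (-14, 5)) = 23.7697
d((9, -1), (2, -16)) = 16.5529
d((15, 2), (-14, 5)) = 29.1548
d((15, 2), (2, -16)) = 22.2036
d((-14, 5), (2, -16)) = 26.4008

Closest pair: (9, -1) and (15, 2) with distance 6.7082

The closest pair is (9, -1) and (15, 2) with Euclidean distance 6.7082. For 5 points, brute-force pairwise comparison is shown above. For large n, the divide-and-conquer algorithm (sort by x, recurse on halves, check the dividing strip) achieves O(n log n).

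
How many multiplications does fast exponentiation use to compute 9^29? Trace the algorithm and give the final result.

Computing 9^29 by squaring (build up from 9^1; each line after the first costs one multiplication):

9^1 = 9
9^2 = (9^1)^2 = 9^2 = 81
9^3 = 9 * 9^2 = 9 * 81 = 729
9^6 = (9^3)^2 = 729^2 = 531441
9^7 = 9 * 9^6 = 9 * 531441 = 4782969
9^14 = (9^7)^2 = 4782969^2 = 22876792454961
9^28 = (9^14)^2 = 22876792454961^2 = 523347633027360537213511521
9^29 = 9 * 9^28 = 9 * 523347633027360537213511521 = 4710128697246244834921603689

Result: 4710128697246244834921603689
Multiplications needed: 7 (7 lines after 9^1)

9^29 = 4710128697246244834921603689. Using exponentiation by squaring, this requires 7 multiplications. The key idea: if the exponent is even, square the half-power; if odd, multiply by the base once.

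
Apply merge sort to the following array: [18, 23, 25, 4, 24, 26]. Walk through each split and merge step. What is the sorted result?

Merge sort trace:

Split: [18, 23, 25, 4, 24, 26] -> [18, 23, 25] and [4, 24, 26]
  Split: [18, 23, 25] -> [18] and [23, 25]
    Split: [23, 25] -> [23] and [25]
    Merge: [23] + [25] -> [23, 25]
  Merge: [18] + [23, 25] -> [18, 23, 25]
  Split: [4, 24, 26] -> [4] and [24, 26]
    Split: [24, 26] -> [24] and [26]
    Merge: [24] + [26] -> [24, 26]
  Merge: [4] + [24, 26] -> [4, 24, 26]
Merge: [18, 23, 25] + [4, 24, 26] -> [4, 18, 23, 24, 25, 26]

Final sorted array: [4, 18, 23, 24, 25, 26]

The merge sort proceeds by recursively splitting the array and merging sorted halves.
After all merges, the sorted array is [4, 18, 23, 24, 25, 26].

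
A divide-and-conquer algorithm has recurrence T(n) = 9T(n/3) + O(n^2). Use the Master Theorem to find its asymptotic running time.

Master Theorem for T(n) = 9T(n/3) + O(n^2):

a = 9, b = 3, c = 2
log_b(a) = log_3(9) = 2.0000

Case 2: c = 2 = log_3(9) = 2.0000
T(n) = O(n^2 log n) = O(n^2 log n)

For T(n) = 9T(n/3) + O(n^2): log_3(9) = 2.0000. This is Case 2 of the Master Theorem (c = log_b(a), equal work at all levels), giving O(n^2 log n).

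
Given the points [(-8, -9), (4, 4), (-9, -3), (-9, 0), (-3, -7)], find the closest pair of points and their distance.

Computing all pairwise distances among 5 points:

d((-8, -9), (4, 4)) = 17.6918
d((-8, -9), (-9, -3)) = 6.0828
d((-8, -9), (-9, 0)) = 9.0554
d((-8, -9), (-3, -7)) = 5.3852
d((4, 4), (-9, -3)) = 14.7648
d((4, 4), (-9, 0)) = 13.6015
d((4, 4), (-3, -7)) = 13.0384
d((-9, -3), (-9, 0)) = 3.0 <-- minimum
d((-9, -3), (-3, -7)) = 7.2111
d((-9, 0), (-3, -7)) = 9.2195

Closest pair: (-9, -3) and (-9, 0) with distance 3.0

The closest pair is (-9, -3) and (-9, 0) with Euclidean distance 3.0. For 5 points, brute-force pairwise comparison is shown above. For large n, the divide-and-conquer algorithm (sort by x, recurse on halves, check the dividing strip) achieves O(n log n).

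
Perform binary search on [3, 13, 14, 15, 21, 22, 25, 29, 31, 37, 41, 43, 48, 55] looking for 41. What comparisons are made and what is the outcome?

Binary search for 41 in [3, 13, 14, 15, 21, 22, 25, 29, 31, 37, 41, 43, 48, 55]:

lo=0, hi=13, mid=6, arr[mid]=25 -> 25 < 41, search right half
lo=7, hi=13, mid=10, arr[mid]=41 -> Found target at index 10!

Binary search finds 41 at index 10 after 2 comparisons. The search repeatedly halves the search space by comparing with the middle element.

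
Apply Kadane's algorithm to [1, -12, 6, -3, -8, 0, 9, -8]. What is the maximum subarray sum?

Using Kadane's algorithm on [1, -12, 6, -3, -8, 0, 9, -8]:

Scanning through the array:
Position 1 (value -12): max_ending_here = -11, max_so_far = 1
Position 2 (value 6): max_ending_here = 6, max_so_far = 6
Position 3 (value -3): max_ending_here = 3, max_so_far = 6
Position 4 (value -8): max_ending_here = -5, max_so_far = 6
Position 5 (value 0): max_ending_here = 0, max_so_far = 6
Position 6 (value 9): max_ending_here = 9, max_so_far = 9
Position 7 (value -8): max_ending_here = 1, max_so_far = 9

Maximum subarray: [0, 9]
Maximum sum: 9

The maximum subarray is [0, 9] with sum 9. This subarray runs from index 5 to index 6.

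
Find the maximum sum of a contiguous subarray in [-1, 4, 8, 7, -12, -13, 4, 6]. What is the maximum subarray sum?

Using Kadane's algorithm on [-1, 4, 8, 7, -12, -13, 4, 6]:

Scanning through the array:
Position 1 (value 4): max_ending_here = 4, max_so_far = 4
Position 2 (value 8): max_ending_here = 12, max_so_far = 12
Position 3 (value 7): max_ending_here = 19, max_so_far = 19
Position 4 (value -12): max_ending_here = 7, max_so_far = 19
Position 5 (value -13): max_ending_here = -6, max_so_far = 19
Position 6 (value 4): max_ending_here = 4, max_so_far = 19
Position 7 (value 6): max_ending_here = 10, max_so_far = 19

Maximum subarray: [4, 8, 7]
Maximum sum: 19

The maximum subarray is [4, 8, 7] with sum 19. This subarray runs from index 1 to index 3.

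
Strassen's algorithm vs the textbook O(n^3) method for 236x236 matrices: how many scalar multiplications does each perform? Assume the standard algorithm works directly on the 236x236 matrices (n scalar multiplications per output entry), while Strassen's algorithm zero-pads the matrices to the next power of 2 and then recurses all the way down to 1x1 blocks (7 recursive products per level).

Matrix multiplication for 236x236 matrices:

Strassen's algorithm requires power-of-2 dimensions. Pad 236x236 to 256x256 (next power of 2).

Standard algorithm: 236^3 = 13144256 multiplications
Strassen's algorithm: 7^(log2(256)) = 7^8 = 5764801 multiplications
Savings: 13144256 - 5764801 = 7379455 multiplications

Standard: 13144256 multiplications (236^3). Strassen: 5764801 multiplications (7^8, after padding to 256x256). Strassen reduces 8 recursive multiplications to 7 at each level.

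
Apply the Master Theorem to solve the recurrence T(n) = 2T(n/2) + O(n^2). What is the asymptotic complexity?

Master Theorem for T(n) = 2T(n/2) + O(n^2):

a = 2, b = 2, c = 2
log_b(a) = log_2(2) = 1.0000

Case 3: c = 2 > log_2(2) = 1.0000
T(n) = O(n^2) = O(n^2)

For T(n) = 2T(n/2) + O(n^2): log_2(2) = 1.0000. This is Case 3 of the Master Theorem (c > log_b(a), work dominated by root), giving O(n^2).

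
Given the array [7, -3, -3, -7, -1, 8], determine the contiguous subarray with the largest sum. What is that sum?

Using Kadane's algorithm on [7, -3, -3, -7, -1, 8]:

Scanning through the array:
Position 1 (value -3): max_ending_here = 4, max_so_far = 7
Position 2 (value -3): max_ending_here = 1, max_so_far = 7
Position 3 (value -7): max_ending_here = -6, max_so_far = 7
Position 4 (value -1): max_ending_here = -1, max_so_far = 7
Position 5 (value 8): max_ending_here = 8, max_so_far = 8

Maximum subarray: [8]
Maximum sum: 8

The maximum subarray is [8] with sum 8. This subarray runs from index 5 to index 5.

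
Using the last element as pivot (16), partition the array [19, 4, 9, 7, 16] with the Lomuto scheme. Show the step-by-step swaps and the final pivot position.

Lomuto partition with pivot = 16:

Initial array: [19, 4, 9, 7, 16]

arr[0]=19 > 16: no swap
arr[1]=4 <= 16: swap with position 0, array becomes [4, 19, 9, 7, 16]
arr[2]=9 <= 16: swap with position 1, array becomes [4, 9, 19, 7, 16]
arr[3]=7 <= 16: swap with position 2, array becomes [4, 9, 7, 19, 16]

Place pivot at position 3: [4, 9, 7, 16, 19]
Pivot position: 3

After partitioning with pivot 16, the array becomes [4, 9, 7, 16, 19]. The pivot is placed at index 3. All elements to the left of the pivot are <= 16, and all elements to the right are > 16.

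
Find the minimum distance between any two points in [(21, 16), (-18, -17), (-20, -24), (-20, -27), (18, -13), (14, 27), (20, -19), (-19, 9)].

Computing all pairwise distances among 8 points:

d((21, 16), (-18, -17)) = 51.0882
d((21, 16), (-20, -24)) = 57.28
d((21, 16), (-20, -27)) = 59.4138
d((21, 16), (18, -13)) = 29.1548
d((21, 16), (14, 27)) = 13.0384
d((21, 16), (20, -19)) = 35.0143
d((21, 16), (-19, 9)) = 40.6079
d((-18, -17), (-20, -24)) = 7.2801
d((-18, -17), (-20, -27)) = 10.198
d((-18, -17), (18, -13)) = 36.2215
d((-18, -17), (14, 27)) = 54.4059
d((-18, -17), (20, -19)) = 38.0526
d((-18, -17), (-19, 9)) = 26.0192
d((-20, -24), (-20, -27)) = 3.0 <-- minimum
d((-20, -24), (18, -13)) = 39.5601
d((-20, -24), (14, 27)) = 61.2944
d((-20, -24), (20, -19)) = 40.3113
d((-20, -24), (-19, 9)) = 33.0151
d((-20, -27), (18, -13)) = 40.4969
d((-20, -27), (14, 27)) = 63.8122
d((-20, -27), (20, -19)) = 40.7922
d((-20, -27), (-19, 9)) = 36.0139
d((18, -13), (14, 27)) = 40.1995
d((18, -13), (20, -19)) = 6.3246
d((18, -13), (-19, 9)) = 43.0465
d((14, 27), (20, -19)) = 46.3897
d((14, 27), (-19, 9)) = 37.5899
d((20, -19), (-19, 9)) = 48.0104

Closest pair: (-20, -24) and (-20, -27) with distance 3.0

The closest pair is (-20, -24) and (-20, -27) with Euclidean distance 3.0. For 8 points, brute-force pairwise comparison is shown above. For large n, the divide-and-conquer algorithm (sort by x, recurse on halves, check the dividing strip) achieves O(n log n).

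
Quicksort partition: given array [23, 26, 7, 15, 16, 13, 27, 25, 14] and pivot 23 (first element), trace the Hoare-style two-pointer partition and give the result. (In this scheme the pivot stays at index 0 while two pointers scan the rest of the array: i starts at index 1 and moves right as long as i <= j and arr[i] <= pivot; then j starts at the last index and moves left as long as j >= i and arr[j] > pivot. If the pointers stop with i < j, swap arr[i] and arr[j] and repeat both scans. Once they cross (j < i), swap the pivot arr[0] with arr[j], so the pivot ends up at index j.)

Hoare-style two-pointer partition with pivot = 23:

Initial array: [23, 26, 7, 15, 16, 13, 27, 25, 14]

Pointers start at i = 1, j = 8.
i stops at index 1 (arr[1]=26 > 23), j stops at index 8 (arr[8]=14 <= 23): swap arr[1] and arr[8], array becomes [23, 14, 7, 15, 16, 13, 27, 25, 26]
i ends at 6, j ends at 5: the pointers have crossed (j < i), so scanning stops.

Swap pivot arr[0] with arr[5] to place pivot at position 5: [13, 14, 7, 15, 16, 23, 27, 25, 26]
Pivot position: 5

After partitioning with pivot 23, the array becomes [13, 14, 7, 15, 16, 23, 27, 25, 26]. The pivot is placed at index 5. All elements to the left of the pivot are <= 23, and all elements to the right are > 23.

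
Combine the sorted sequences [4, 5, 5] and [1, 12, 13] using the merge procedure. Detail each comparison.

Merging process:

Compare 4 vs 1: take 1 from right. Merged: [1]
Compare 4 vs 12: take 4 from left. Merged: [1, 4]
Compare 5 vs 12: take 5 from left. Merged: [1, 4, 5]
Compare 5 vs 12: take 5 from left. Merged: [1, 4, 5, 5]
Append remaining from right: [12, 13]. Merged: [1, 4, 5, 5, 12, 13]

Final merged array: [1, 4, 5, 5, 12, 13]
Total comparisons: 4

The merged array is [1, 4, 5, 5, 12, 13], requiring 4 comparisons. The merge step runs in O(n) time where n is the total number of elements.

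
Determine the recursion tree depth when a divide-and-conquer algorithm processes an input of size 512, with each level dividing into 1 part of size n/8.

For divide and conquer with division factor 8:

Problem sizes at each level:
Level 0: 512
Level 1: 64
Level 2: 8
Level 3: 1

The root is level 0 and the size-1 base case is level 3 (the tree spans levels 0 through 3, i.e. 4 levels counting the root), so the depth is the number of divisions: log_8(512) = 3

The recursion tree depth is log_8(512) = 3. At each level, the problem size is divided by 8, so it takes 3 divisions to reduce to a base case of size 1. The algorithm makes 1 recursive call at each level.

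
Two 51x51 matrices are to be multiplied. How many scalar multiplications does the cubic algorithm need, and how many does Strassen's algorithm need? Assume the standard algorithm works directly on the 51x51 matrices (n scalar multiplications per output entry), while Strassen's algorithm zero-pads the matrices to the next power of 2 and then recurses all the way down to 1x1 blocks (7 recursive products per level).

Matrix multiplication for 51x51 matrices:

Strassen's algorithm requires power-of-2 dimensions. Pad 51x51 to 64x64 (next power of 2).

Standard algorithm: 51^3 = 132651 multiplications
Strassen's algorithm: 7^(log2(64)) = 7^6 = 117649 multiplications
Savings: 132651 - 117649 = 15002 multiplications

Standard: 132651 multiplications (51^3). Strassen: 117649 multiplications (7^6, after padding to 64x64). Strassen reduces 8 recursive multiplications to 7 at each level.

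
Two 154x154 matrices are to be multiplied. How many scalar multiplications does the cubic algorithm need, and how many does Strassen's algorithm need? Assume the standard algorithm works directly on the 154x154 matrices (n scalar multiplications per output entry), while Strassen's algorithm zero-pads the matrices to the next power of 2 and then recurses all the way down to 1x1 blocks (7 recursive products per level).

Matrix multiplication for 154x154 matrices:

Strassen's algorithm requires power-of-2 dimensions. Pad 154x154 to 256x256 (next power of 2).

Standard algorithm: 154^3 = 3652264 multiplications
Strassen's algorithm: 7^(log2(256)) = 7^8 = 5764801 multiplications
Difference: 3652264 - 5764801 = -2112537 (Strassen uses MORE here due to padding overhead — for small or just-over-power-of-2 n, padding can outweigh the per-level savings)

Standard: 3652264 multiplications (154^3). Strassen: 5764801 multiplications (7^8, after padding to 256x256). Strassen reduces 8 recursive multiplications to 7 at each level.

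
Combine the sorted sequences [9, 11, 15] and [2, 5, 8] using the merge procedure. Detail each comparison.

Merging process:

Compare 9 vs 2: take 2 from right. Merged: [2]
Compare 9 vs 5: take 5 from right. Merged: [2, 5]
Compare 9 vs 8: take 8 from right. Merged: [2, 5, 8]
Append remaining from left: [9, 11, 15]. Merged: [2, 5, 8, 9, 11, 15]

Final merged array: [2, 5, 8, 9, 11, 15]
Total comparisons: 3

The merged array is [2, 5, 8, 9, 11, 15], requiring 3 comparisons. The merge step runs in O(n) time where n is the total number of elements.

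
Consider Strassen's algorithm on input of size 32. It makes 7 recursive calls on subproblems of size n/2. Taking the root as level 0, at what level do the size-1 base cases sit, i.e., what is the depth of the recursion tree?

For divide and conquer with division factor 2:

Problem sizes at each level:
Level 0: 32
Level 1: 16
Level 2: 8
Level 3: 4
Level 4: 2
Level 5: 1

The root is level 0 and the size-1 base case is level 5 (the tree spans levels 0 through 5, i.e. 6 levels counting the root), so the depth is the number of divisions: log_2(32) = 5

The recursion tree depth is log_2(32) = 5. At each level, the problem size is divided by 2, so it takes 5 divisions to reduce to a base case of size 1. The algorithm makes 7 recursive calls at each level.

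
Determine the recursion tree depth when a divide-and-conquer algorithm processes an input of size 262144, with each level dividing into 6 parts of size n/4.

For divide and conquer with division factor 4:

Problem sizes at each level:
Level 0: 262144
Level 1: 65536
Level 2: 16384
Level 3: 4096
Level 4: 1024
Level 5: 256
Level 6: 64
Level 7: 16
Level 8: 4
Level 9: 1

The root is level 0 and the size-1 base case is level 9 (the tree spans levels 0 through 9, i.e. 10 levels counting the root), so the depth is the number of divisions: log_4(262144) = 9

The recursion tree depth is log_4(262144) = 9. At each level, the problem size is divided by 4, so it takes 9 divisions to reduce to a base case of size 1. The algorithm makes 6 recursive calls at each level.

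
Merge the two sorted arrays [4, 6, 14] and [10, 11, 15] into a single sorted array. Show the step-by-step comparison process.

Merging process:

Compare 4 vs 10: take 4 from left. Merged: [4]
Compare 6 vs 10: take 6 from left. Merged: [4, 6]
Compare 14 vs 10: take 10 from right. Merged: [4, 6, 10]
Compare 14 vs 11: take 11 from right. Merged: [4, 6, 10, 11]
Compare 14 vs 15: take 14 from left. Merged: [4, 6, 10, 11, 14]
Append remaining from right: [15]. Merged: [4, 6, 10, 11, 14, 15]

Final merged array: [4, 6, 10, 11, 14, 15]
Total comparisons: 5

The merged array is [4, 6, 10, 11, 14, 15], requiring 5 comparisons. The merge step runs in O(n) time where n is the total number of elements.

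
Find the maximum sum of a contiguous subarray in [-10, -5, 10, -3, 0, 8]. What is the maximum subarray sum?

Using Kadane's algorithm on [-10, -5, 10, -3, 0, 8]:

Scanning through the array:
Position 1 (value -5): max_ending_here = -5, max_so_far = -5
Position 2 (value 10): max_ending_here = 10, max_so_far = 10
Position 3 (value -3): max_ending_here = 7, max_so_far = 10
Position 4 (value 0): max_ending_here = 7, max_so_far = 10
Position 5 (value 8): max_ending_here = 15, max_so_far = 15

Maximum subarray: [10, -3, 0, 8]
Maximum sum: 15

The maximum subarray is [10, -3, 0, 8] with sum 15. This subarray runs from index 2 to index 5.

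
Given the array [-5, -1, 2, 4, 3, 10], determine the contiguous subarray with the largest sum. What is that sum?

Using Kadane's algorithm on [-5, -1, 2, 4, 3, 10]:

Scanning through the array:
Position 1 (value -1): max_ending_here = -1, max_so_far = -1
Position 2 (value 2): max_ending_here = 2, max_so_far = 2
Position 3 (value 4): max_ending_here = 6, max_so_far = 6
Position 4 (value 3): max_ending_here = 9, max_so_far = 9
Position 5 (value 10): max_ending_here = 19, max_so_far = 19

Maximum subarray: [2, 4, 3, 10]
Maximum sum: 19

The maximum subarray is [2, 4, 3, 10] with sum 19. This subarray runs from index 2 to index 5.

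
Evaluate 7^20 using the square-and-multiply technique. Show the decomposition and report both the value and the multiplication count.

Computing 7^20 by squaring (build up from 7^1; each line after the first costs one multiplication):

7^1 = 7
7^2 = (7^1)^2 = 7^2 = 49
7^4 = (7^2)^2 = 49^2 = 2401
7^5 = 7 * 7^4 = 7 * 2401 = 16807
7^10 = (7^5)^2 = 16807^2 = 282475249
7^20 = (7^10)^2 = 282475249^2 = 79792266297612001

Result: 79792266297612001
Multiplications needed: 5 (5 lines after 7^1)

7^20 = 79792266297612001. Using exponentiation by squaring, this requires 5 multiplications. The key idea: if the exponent is even, square the half-power; if odd, multiply by the base once.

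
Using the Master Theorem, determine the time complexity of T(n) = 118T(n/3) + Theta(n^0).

Master Theorem for T(n) = 118T(n/3) + O(n^0):

a = 118, b = 3, c = 0
log_b(a) = log_3(118) = 4.3425

Case 1: c = 0 < log_3(118) = 4.3425
T(n) = O(n^(log_3 118))

For T(n) = 118T(n/3) + O(n^0): log_3(118) = 4.3425. This is Case 1 of the Master Theorem (c < log_b(a), work dominated by leaves), giving O(n^(log_3 118)).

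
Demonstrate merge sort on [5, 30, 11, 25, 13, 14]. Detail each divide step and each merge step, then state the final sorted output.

Merge sort trace:

Split: [5, 30, 11, 25, 13, 14] -> [5, 30, 11] and [25, 13, 14]
  Split: [5, 30, 11] -> [5] and [30, 11]
    Split: [30, 11] -> [30] and [11]
    Merge: [30] + [11] -> [11, 30]
  Merge: [5] + [11, 30] -> [5, 11, 30]
  Split: [25, 13, 14] -> [25] and [13, 14]
    Split: [13, 14] -> [13] and [14]
    Merge: [13] + [14] -> [13, 14]
  Merge: [25] + [13, 14] -> [13, 14, 25]
Merge: [5, 11, 30] + [13, 14, 25] -> [5, 11, 13, 14, 25, 30]

Final sorted array: [5, 11, 13, 14, 25, 30]

The merge sort proceeds by recursively splitting the array and merging sorted halves.
After all merges, the sorted array is [5, 11, 13, 14, 25, 30].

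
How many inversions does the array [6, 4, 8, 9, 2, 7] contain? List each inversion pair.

Finding inversions in [6, 4, 8, 9, 2, 7]:

(0, 1): arr[0]=6 > arr[1]=4
(0, 4): arr[0]=6 > arr[4]=2
(1, 4): arr[1]=4 > arr[4]=2
(2, 4): arr[2]=8 > arr[4]=2
(2, 5): arr[2]=8 > arr[5]=7
(3, 4): arr[3]=9 > arr[4]=2
(3, 5): arr[3]=9 > arr[5]=7

Total inversions: 7

The array has 7 inversion(s): (0,1), (0,4), (1,4), (2,4), (2,5), (3,4), (3,5). Each pair (i,j) satisfies i < j and arr[i] > arr[j].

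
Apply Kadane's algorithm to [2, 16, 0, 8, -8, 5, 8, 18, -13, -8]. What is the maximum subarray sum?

Using Kadane's algorithm on [2, 16, 0, 8, -8, 5, 8, 18, -13, -8]:

Scanning through the array:
Position 1 (value 16): max_ending_here = 18, max_so_far = 18
Position 2 (value 0): max_ending_here = 18, max_so_far = 18
Position 3 (value 8): max_ending_here = 26, max_so_far = 26
Position 4 (value -8): max_ending_here = 18, max_so_far = 26
Position 5 (value 5): max_ending_here = 23, max_so_far = 26
Position 6 (value 8): max_ending_here = 31, max_so_far = 31
Position 7 (value 18): max_ending_here = 49, max_so_far = 49
Position 8 (value -13): max_ending_here = 36, max_so_far = 49
Position 9 (value -8): max_ending_here = 28, max_so_far = 49

Maximum subarray: [2, 16, 0, 8, -8, 5, 8, 18]
Maximum sum: 49

The maximum subarray is [2, 16, 0, 8, -8, 5, 8, 18] with sum 49. This subarray runs from index 0 to index 7.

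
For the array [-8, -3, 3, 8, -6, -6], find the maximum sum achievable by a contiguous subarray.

Using Kadane's algorithm on [-8, -3, 3, 8, -6, -6]:

Scanning through the array:
Position 1 (value -3): max_ending_here = -3, max_so_far = -3
Position 2 (value 3): max_ending_here = 3, max_so_far = 3
Position 3 (value 8): max_ending_here = 11, max_so_far = 11
Position 4 (value -6): max_ending_here = 5, max_so_far = 11
Position 5 (value -6): max_ending_here = -1, max_so_far = 11

Maximum subarray: [3, 8]
Maximum sum: 11

The maximum subarray is [3, 8] with sum 11. This subarray runs from index 2 to index 3.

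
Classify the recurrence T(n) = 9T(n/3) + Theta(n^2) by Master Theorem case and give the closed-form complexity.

Master Theorem for T(n) = 9T(n/3) + O(n^2):

a = 9, b = 3, c = 2
log_b(a) = log_3(9) = 2.0000

Case 2: c = 2 = log_3(9) = 2.0000
T(n) = O(n^2 log n) = O(n^2 log n)

For T(n) = 9T(n/3) + O(n^2): log_3(9) = 2.0000. This is Case 2 of the Master Theorem (c = log_b(a), equal work at all levels), giving O(n^2 log n).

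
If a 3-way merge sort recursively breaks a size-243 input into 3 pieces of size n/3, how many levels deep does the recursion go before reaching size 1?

For divide and conquer with division factor 3:

Problem sizes at each level:
Level 0: 243
Level 1: 81
Level 2: 27
Level 3: 9
Level 4: 3
Level 5: 1

The root is level 0 and the size-1 base case is level 5 (the tree spans levels 0 through 5, i.e. 6 levels counting the root), so the depth is the number of divisions: log_3(243) = 5

The recursion tree depth is log_3(243) = 5. At each level, the problem size is divided by 3, so it takes 5 divisions to reduce to a base case of size 1. The algorithm makes 3 recursive calls at each level.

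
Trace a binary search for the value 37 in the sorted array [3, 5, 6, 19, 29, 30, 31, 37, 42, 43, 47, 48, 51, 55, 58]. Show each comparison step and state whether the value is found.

Binary search for 37 in [3, 5, 6, 19, 29, 30, 31, 37, 42, 43, 47, 48, 51, 55, 58]:

lo=0, hi=14, mid=7, arr[mid]=37 -> Found target at index 7!

Binary search finds 37 at index 7 after 1 comparisons. The search repeatedly halves the search space by comparing with the middle element.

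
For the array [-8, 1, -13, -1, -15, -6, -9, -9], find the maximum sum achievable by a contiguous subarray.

Using Kadane's algorithm on [-8, 1, -13, -1, -15, -6, -9, -9]:

Scanning through the array:
Position 1 (value 1): max_ending_here = 1, max_so_far = 1
Position 2 (value -13): max_ending_here = -12, max_so_far = 1
Position 3 (value -1): max_ending_here = -1, max_so_far = 1
Position 4 (value -15): max_ending_here = -15, max_so_far = 1
Position 5 (value -6): max_ending_here = -6, max_so_far = 1
Position 6 (value -9): max_ending_here = -9, max_so_far = 1
Position 7 (value -9): max_ending_here = -9, max_so_far = 1

Maximum subarray: [1]
Maximum sum: 1

The maximum subarray is [1] with sum 1. This subarray runs from index 1 to index 1.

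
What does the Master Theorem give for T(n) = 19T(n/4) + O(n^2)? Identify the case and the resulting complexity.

Master Theorem for T(n) = 19T(n/4) + O(n^2):

a = 19, b = 4, c = 2
log_b(a) = log_4(19) = 2.1240

Case 1: c = 2 < log_4(19) = 2.1240
T(n) = O(n^(log_4 19))

For T(n) = 19T(n/4) + O(n^2): log_4(19) = 2.1240. This is Case 1 of the Master Theorem (c < log_b(a), work dominated by leaves), giving O(n^(log_4 19)).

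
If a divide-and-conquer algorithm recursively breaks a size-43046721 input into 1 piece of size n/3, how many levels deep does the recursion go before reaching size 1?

For divide and conquer with division factor 3:

Problem sizes at each level:
Level 0: 43046721
Level 1: 14348907
Level 2: 4782969
Level 3: 1594323
Level 4: 531441
Level 5: 177147
Level 6: 59049
Level 7: 19683
Level 8: 6561
Level 9: 2187
Level 10: 729
Level 11: 243
Level 12: 81
Level 13: 27
Level 14: 9
Level 15: 3
Level 16: 1

The root is level 0 and the size-1 base case is level 16 (the tree spans levels 0 through 16, i.e. 17 levels counting the root), so the depth is the number of divisions: log_3(43046721) = 16

The recursion tree depth is log_3(43046721) = 16. At each level, the problem size is divided by 3, so it takes 16 divisions to reduce to a base case of size 1. The algorithm makes 1 recursive call at each level.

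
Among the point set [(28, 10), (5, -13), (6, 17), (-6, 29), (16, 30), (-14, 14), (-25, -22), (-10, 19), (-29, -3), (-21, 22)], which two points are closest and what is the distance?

Computing all pairwise distances among 10 points:

d((28, 10), (5, -13)) = 32.5269
d((28, 10), (6, 17)) = 23.0868
d((28, 10), (-6, 29)) = 38.9487
d((28, 10), (16, 30)) = 23.3238
d((28, 10), (-14, 14)) = 42.19
d((28, 10), (-25, -22)) = 61.9112
d((28, 10), (-10, 19)) = 39.0512
d((28, 10), (-29, -3)) = 58.4637
d((28, 10), (-21, 22)) = 50.448
d((5, -13), (6, 17)) = 30.0167
d((5, -13), (-6, 29)) = 43.4166
d((5, -13), (16, 30)) = 44.3847
d((5, -13), (-14, 14)) = 33.0151
d((5, -13), (-25, -22)) = 31.3209
d((5, -13), (-10, 19)) = 35.3412
d((5, -13), (-29, -3)) = 35.4401
d((5, -13), (-21, 22)) = 43.6005
d((6, 17), (-6, 29)) = 16.9706
d((6, 17), (16, 30)) = 16.4012
d((6, 17), (-14, 14)) = 20.2237
d((6, 17), (-25, -22)) = 49.8197
d((6, 17), (-10, 19)) = 16.1245
d((6, 17), (-29, -3)) = 40.3113
d((6, 17), (-21, 22)) = 27.4591
d((-6, 29), (16, 30)) = 22.0227
d((-6, 29), (-14, 14)) = 17.0
d((-6, 29), (-25, -22)) = 54.4243
d((-6, 29), (-10, 19)) = 10.7703
d((-6, 29), (-29, -3)) = 39.4081
d((-6, 29), (-21, 22)) = 16.5529
d((16, 30), (-14, 14)) = 34.0
d((16, 30), (-25, -22)) = 66.2193
d((16, 30), (-10, 19)) = 28.2312
d((16, 30), (-29, -3)) = 55.8032
d((16, 30), (-21, 22)) = 37.855
d((-14, 14), (-25, -22)) = 37.6431
d((-14, 14), (-10, 19)) = 6.4031 <-- minimum
d((-14, 14), (-29, -3)) = 22.6716
d((-14, 14), (-21, 22)) = 10.6301
d((-25, -22), (-10, 19)) = 43.6578
d((-25, -22), (-29, -3)) = 19.4165
d((-25, -22), (-21, 22)) = 44.1814
d((-10, 19), (-29, -3)) = 29.0689
d((-10, 19), (-21, 22)) = 11.4018
d((-29, -3), (-21, 22)) = 26.2488

Closest pair: (-14, 14) and (-10, 19) with distance 6.4031

The closest pair is (-14, 14) and (-10, 19) with Euclidean distance 6.4031. For 10 points, brute-force pairwise comparison is shown above. For large n, the divide-and-conquer algorithm (sort by x, recurse on halves, check the dividing strip) achieves O(n log n).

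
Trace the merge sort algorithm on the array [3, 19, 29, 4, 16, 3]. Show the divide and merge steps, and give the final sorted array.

Merge sort trace:

Split: [3, 19, 29, 4, 16, 3] -> [3, 19, 29] and [4, 16, 3]
  Split: [3, 19, 29] -> [3] and [19, 29]
    Split: [19, 29] -> [19] and [29]
    Merge: [19] + [29] -> [19, 29]
  Merge: [3] + [19, 29] -> [3, 19, 29]
  Split: [4, 16, 3] -> [4] and [16, 3]
    Split: [16, 3] -> [16] and [3]
    Merge: [16] + [3] -> [3, 16]
  Merge: [4] + [3, 16] -> [3, 4, 16]
Merge: [3, 19, 29] + [3, 4, 16] -> [3, 3, 4, 16, 19, 29]

Final sorted array: [3, 3, 4, 16, 19, 29]

The merge sort proceeds by recursively splitting the array and merging sorted halves.
After all merges, the sorted array is [3, 3, 4, 16, 19, 29].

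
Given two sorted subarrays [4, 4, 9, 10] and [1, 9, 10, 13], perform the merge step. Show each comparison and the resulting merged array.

Merging process:

Compare 4 vs 1: take 1 from right. Merged: [1]
Compare 4 vs 9: take 4 from left. Merged: [1, 4]
Compare 4 vs 9: take 4 from left. Merged: [1, 4, 4]
Compare 9 vs 9: take 9 from left. Merged: [1, 4, 4, 9]
Compare 10 vs 9: take 9 from right. Merged: [1, 4, 4, 9, 9]
Compare 10 vs 10: take 10 from left. Merged: [1, 4, 4, 9, 9, 10]
Append remaining from right: [10, 13]. Merged: [1, 4, 4, 9, 9, 10, 10, 13]

Final merged array: [1, 4, 4, 9, 9, 10, 10, 13]
Total comparisons: 6

The merged array is [1, 4, 4, 9, 9, 10, 10, 13], requiring 6 comparisons. The merge step runs in O(n) time where n is the total number of elements.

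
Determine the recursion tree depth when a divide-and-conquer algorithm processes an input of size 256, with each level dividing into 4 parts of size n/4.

For divide and conquer with division factor 4:

Problem sizes at each level:
Level 0: 256
Level 1: 64
Level 2: 16
Level 3: 4
Level 4: 1

The root is level 0 and the size-1 base case is level 4 (the tree spans levels 0 through 4, i.e. 5 levels counting the root), so the depth is the number of divisions: log_4(256) = 4

The recursion tree depth is log_4(256) = 4. At each level, the problem size is divided by 4, so it takes 4 divisions to reduce to a base case of size 1. The algorithm makes 4 recursive calls at each level.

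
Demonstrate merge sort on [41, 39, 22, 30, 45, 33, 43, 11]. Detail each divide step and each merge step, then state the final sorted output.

Merge sort trace:

Split: [41, 39, 22, 30, 45, 33, 43, 11] -> [41, 39, 22, 30] and [45, 33, 43, 11]
  Split: [41, 39, 22, 30] -> [41, 39] and [22, 30]
    Split: [41, 39] -> [41] and [39]
    Merge: [41] + [39] -> [39, 41]
    Split: [22, 30] -> [22] and [30]
    Merge: [22] + [30] -> [22, 30]
  Merge: [39, 41] + [22, 30] -> [22, 30, 39, 41]
  Split: [45, 33, 43, 11] -> [45, 33] and [43, 11]
    Split: [45, 33] -> [45] and [33]
    Merge: [45] + [33] -> [33, 45]
    Split: [43, 11] -> [43] and [11]
    Merge: [43] + [11] -> [11, 43]
  Merge: [33, 45] + [11, 43] -> [11, 33, 43, 45]
Merge: [22, 30, 39, 41] + [11, 33, 43, 45] -> [11, 22, 30, 33, 39, 41, 43, 45]

Final sorted array: [11, 22, 30, 33, 39, 41, 43, 45]

The merge sort proceeds by recursively splitting the array and merging sorted halves.
After all merges, the sorted array is [11, 22, 30, 33, 39, 41, 43, 45].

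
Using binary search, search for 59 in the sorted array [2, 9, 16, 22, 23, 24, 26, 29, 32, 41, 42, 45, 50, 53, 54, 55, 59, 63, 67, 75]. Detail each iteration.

Binary search for 59 in [2, 9, 16, 22, 23, 24, 26, 29, 32, 41, 42, 45, 50, 53, 54, 55, 59, 63, 67, 75]:

lo=0, hi=19, mid=9, arr[mid]=41 -> 41 < 59, search right half
lo=10, hi=19, mid=14, arr[mid]=54 -> 54 < 59, search right half
lo=15, hi=19, mid=17, arr[mid]=63 -> 63 > 59, search left half
lo=15, hi=16, mid=15, arr[mid]=55 -> 55 < 59, search right half
lo=16, hi=16, mid=16, arr[mid]=59 -> Found target at index 16!

Binary search finds 59 at index 16 after 5 comparisons. The search repeatedly halves the search space by comparing with the middle element.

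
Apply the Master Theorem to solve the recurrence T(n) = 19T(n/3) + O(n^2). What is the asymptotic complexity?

Master Theorem for T(n) = 19T(n/3) + O(n^2):

a = 19, b = 3, c = 2
log_b(a) = log_3(19) = 2.6801

Case 1: c = 2 < log_3(19) = 2.6801
T(n) = O(n^(log_3 19))

For T(n) = 19T(n/3) + O(n^2): log_3(19) = 2.6801. This is Case 1 of the Master Theorem (c < log_b(a), work dominated by leaves), giving O(n^(log_3 19)).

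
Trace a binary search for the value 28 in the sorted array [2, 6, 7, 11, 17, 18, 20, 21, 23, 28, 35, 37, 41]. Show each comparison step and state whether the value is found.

Binary search for 28 in [2, 6, 7, 11, 17, 18, 20, 21, 23, 28, 35, 37, 41]:

lo=0, hi=12, mid=6, arr[mid]=20 -> 20 < 28, search right half
lo=7, hi=12, mid=9, arr[mid]=28 -> Found target at index 9!

Binary search finds 28 at index 9 after 2 comparisons. The search repeatedly halves the search space by comparing with the middle element.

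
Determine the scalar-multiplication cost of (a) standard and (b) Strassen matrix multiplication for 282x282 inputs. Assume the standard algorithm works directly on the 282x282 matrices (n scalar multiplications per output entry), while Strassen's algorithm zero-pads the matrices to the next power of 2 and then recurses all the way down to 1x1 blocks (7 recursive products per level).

Matrix multiplication for 282x282 matrices:

Strassen's algorithm requires power-of-2 dimensions. Pad 282x282 to 512x512 (next power of 2).

Standard algorithm: 282^3 = 22425768 multiplications
Strassen's algorithm: 7^(log2(512)) = 7^9 = 40353607 multiplications
Difference: 22425768 - 40353607 = -17927839 (Strassen uses MORE here due to padding overhead — for small or just-over-power-of-2 n, padding can outweigh the per-level savings)

Standard: 22425768 multiplications (282^3). Strassen: 40353607 multiplications (7^9, after padding to 512x512). Strassen reduces 8 recursive multiplications to 7 at each level.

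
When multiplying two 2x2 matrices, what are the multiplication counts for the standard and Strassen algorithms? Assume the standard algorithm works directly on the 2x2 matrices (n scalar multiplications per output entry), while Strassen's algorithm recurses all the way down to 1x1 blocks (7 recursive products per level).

Matrix multiplication for 2x2 matrices:

Standard algorithm: 2^3 = 8 multiplications
Strassen's algorithm: 7^(log2(2)) = 7^1 = 7 multiplications
Savings: 8 - 7 = 1 multiplications

Standard: 8 multiplications (2^3). Strassen: 7 multiplications (7^1). Strassen reduces 8 recursive multiplications to 7 at each level.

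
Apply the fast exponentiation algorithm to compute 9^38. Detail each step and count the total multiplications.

Computing 9^38 by squaring (build up from 9^1; each line after the first costs one multiplication):

9^1 = 9
9^2 = (9^1)^2 = 9^2 = 81
9^4 = (9^2)^2 = 81^2 = 6561
9^8 = (9^4)^2 = 6561^2 = 43046721
9^9 = 9 * 9^8 = 9 * 43046721 = 387420489
9^18 = (9^9)^2 = 387420489^2 = 150094635296999121
9^19 = 9 * 9^18 = 9 * 150094635296999121 = 1350851717672992089
9^38 = (9^19)^2 = 1350851717672992089^2 = 1824800363140073127359051977856583921

Result: 1824800363140073127359051977856583921
Multiplications needed: 7 (7 lines after 9^1)

9^38 = 1824800363140073127359051977856583921. Using exponentiation by squaring, this requires 7 multiplications. The key idea: if the exponent is even, square the half-power; if odd, multiply by the base once.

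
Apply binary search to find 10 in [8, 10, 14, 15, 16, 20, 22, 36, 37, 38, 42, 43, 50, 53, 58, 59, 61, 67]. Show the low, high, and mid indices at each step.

Binary search for 10 in [8, 10, 14, 15, 16, 20, 22, 36, 37, 38, 42, 43, 50, 53, 58, 59, 61, 67]:

lo=0, hi=17, mid=8, arr[mid]=37 -> 37 > 10, search left half
lo=0, hi=7, mid=3, arr[mid]=15 -> 15 > 10, search left half
lo=0, hi=2, mid=1, arr[mid]=10 -> Found target at index 1!

Binary search finds 10 at index 1 after 3 comparisons. The search repeatedly halves the search space by comparing with the middle element.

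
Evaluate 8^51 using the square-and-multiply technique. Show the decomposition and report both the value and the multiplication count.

Computing 8^51 by squaring (build up from 8^1; each line after the first costs one multiplication):

8^1 = 8
8^2 = (8^1)^2 = 8^2 = 64
8^3 = 8 * 8^2 = 8 * 64 = 512
8^6 = (8^3)^2 = 512^2 = 262144
8^12 = (8^6)^2 = 262144^2 = 68719476736
8^24 = (8^12)^2 = 68719476736^2 = 4722366482869645213696
8^25 = 8 * 8^24 = 8 * 4722366482869645213696 = 37778931862957161709568
8^50 = (8^25)^2 = 37778931862957161709568^2 = 1427247692705959881058285969449495136382746624
8^51 = 8 * 8^50 = 8 * 1427247692705959881058285969449495136382746624 = 11417981541647679048466287755595961091061972992

Result: 11417981541647679048466287755595961091061972992
Multiplications needed: 8 (8 lines after 8^1)

8^51 = 11417981541647679048466287755595961091061972992. Using exponentiation by squaring, this requires 8 multiplications. The key idea: if the exponent is even, square the half-power; if odd, multiply by the base once.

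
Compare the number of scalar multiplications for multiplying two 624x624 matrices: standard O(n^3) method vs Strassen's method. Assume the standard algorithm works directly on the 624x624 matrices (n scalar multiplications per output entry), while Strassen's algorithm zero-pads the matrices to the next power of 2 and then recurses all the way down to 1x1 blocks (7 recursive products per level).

Matrix multiplication for 624x624 matrices:

Strassen's algorithm requires power-of-2 dimensions. Pad 624x624 to 1024x1024 (next power of 2).

Standard algorithm: 624^3 = 242970624 multiplications
Strassen's algorithm: 7^(log2(1024)) = 7^10 = 282475249 multiplications
Difference: 242970624 - 282475249 = -39504625 (Strassen uses MORE here due to padding overhead — for small or just-over-power-of-2 n, padding can outweigh the per-level savings)

Standard: 242970624 multiplications (624^3). Strassen: 282475249 multiplications (7^10, after padding to 1024x1024). Strassen reduces 8 recursive multiplications to 7 at each level.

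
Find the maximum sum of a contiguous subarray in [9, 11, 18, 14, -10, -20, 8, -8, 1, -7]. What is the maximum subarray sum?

Using Kadane's algorithm on [9, 11, 18, 14, -10, -20, 8, -8, 1, -7]:

Scanning through the array:
Position 1 (value 11): max_ending_here = 20, max_so_far = 20
Position 2 (value 18): max_ending_here = 38, max_so_far = 38
Position 3 (value 14): max_ending_here = 52, max_so_far = 52
Position 4 (value -10): max_ending_here = 42, max_so_far = 52
Position 5 (value -20): max_ending_here = 22, max_so_far = 52
Position 6 (value 8): max_ending_here = 30, max_so_far = 52
Position 7 (value -8): max_ending_here = 22, max_so_far = 52
Position 8 (value 1): max_ending_here = 23, max_so_far = 52
Position 9 (value -7): max_ending_here = 16, max_so_far = 52

Maximum subarray: [9, 11, 18, 14]
Maximum sum: 52

The maximum subarray is [9, 11, 18, 14] with sum 52. This subarray runs from index 0 to index 3.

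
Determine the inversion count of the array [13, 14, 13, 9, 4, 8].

Finding inversions in [13, 14, 13, 9, 4, 8]:

(0, 3): arr[0]=13 > arr[3]=9
(0, 4): arr[0]=13 > arr[4]=4
(0, 5): arr[0]=13 > arr[5]=8
(1, 2): arr[1]=14 > arr[2]=13
(1, 3): arr[1]=14 > arr[3]=9
(1, 4): arr[1]=14 > arr[4]=4
(1, 5): arr[1]=14 > arr[5]=8
(2, 3): arr[2]=13 > arr[3]=9
(2, 4): arr[2]=13 > arr[4]=4
(2, 5): arr[2]=13 > arr[5]=8
(3, 4): arr[3]=9 > arr[4]=4
(3, 5): arr[3]=9 > arr[5]=8

Total inversions: 12

The array has 12 inversion(s): (0,3), (0,4), (0,5), (1,2), (1,3), (1,4), (1,5), (2,3), (2,4), (2,5), (3,4), (3,5). Each pair (i,j) satisfies i < j and arr[i] > arr[j].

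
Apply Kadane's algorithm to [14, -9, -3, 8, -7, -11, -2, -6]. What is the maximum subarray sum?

Using Kadane's algorithm on [14, -9, -3, 8, -7, -11, -2, -6]:

Scanning through the array:
Position 1 (value -9): max_ending_here = 5, max_so_far = 14
Position 2 (value -3): max_ending_here = 2, max_so_far = 14
Position 3 (value 8): max_ending_here = 10, max_so_far = 14
Position 4 (value -7): max_ending_here = 3, max_so_far = 14
Position 5 (value -11): max_ending_here = -8, max_so_far = 14
Position 6 (value -2): max_ending_here = -2, max_so_far = 14
Position 7 (value -6): max_ending_here = -6, max_so_far = 14

Maximum subarray: [14]
Maximum sum: 14

The maximum subarray is [14] with sum 14. This subarray runs from index 0 to index 0.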